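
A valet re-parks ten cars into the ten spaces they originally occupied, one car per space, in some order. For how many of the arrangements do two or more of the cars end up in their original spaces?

# with exactly i fixed is C(10,i)·!(10-i); sum over i=2..10:
  i=2: C(10,2)·!8 = 45·14833 = 667485
  i=3: C(10,3)·!7 = 120·1854 = 222480
  i=4: C(10,4)·!6 = 210·265 = 55650
  i=5: C(10,5)·!5 = 252·44 = 11088
  i=6: C(10,6)·!4 = 210·9 = 1890
  i=7: C(10,7)·!3 = 120·2 = 240
  i=8: C(10,8)·!2 = 45·1 = 45
  i=9: C(10,9)·!1 = 10·0 = 0
  i=10: C(10,10)·!0 = 1·1 = 1
Total = 958879.

958879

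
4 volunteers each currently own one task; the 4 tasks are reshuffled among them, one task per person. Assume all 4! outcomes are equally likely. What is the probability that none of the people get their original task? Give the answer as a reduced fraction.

3/8

Favorable outcomes: !4 = 9.
Total outcomes: 4! = 24.
Probability = 9/24 = 3/8.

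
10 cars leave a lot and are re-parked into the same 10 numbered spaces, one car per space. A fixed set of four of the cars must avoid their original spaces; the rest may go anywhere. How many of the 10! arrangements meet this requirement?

2399760

Let A_j be the event that the j-th constrained one is fixed. By inclusion-exclusion over the 4 events:
Σ_{j=0}^{4} (-1)^j C(4,j)(10-j)!
= C(4,0)·10! - C(4,1)·9! + C(4,2)·8! - C(4,3)·7! + C(4,4)·6!
= 3628800 - 1451520 + 241920 - 20160 + 720
= 2399760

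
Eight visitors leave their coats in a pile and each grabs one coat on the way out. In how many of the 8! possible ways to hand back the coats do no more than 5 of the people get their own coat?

Sum C(8,i)·!(8-i) for i = 0..5:
  i=0: C(8,0)·!8 = 1·14833 = 14833
  i=1: C(8,1)·!7 = 8·1854 = 14832
  i=2: C(8,2)·!6 = 28·265 = 7420
  i=3: C(8,3)·!5 = 56·44 = 2464
  i=4: C(8,4)·!4 = 70·9 = 630
  i=5: C(8,5)·!3 = 56·2 = 112
Total = 40291.

40291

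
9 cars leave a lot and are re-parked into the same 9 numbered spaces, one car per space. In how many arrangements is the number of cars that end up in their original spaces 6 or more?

205

# with exactly i fixed is C(9,i)·!(9-i); sum over i=6..9:
  i=6: C(9,6)·!3 = 84·2 = 168
  i=7: C(9,7)·!2 = 36·1 = 36
  i=8: C(9,8)·!1 = 9·0 = 0
  i=9: C(9,9)·!0 = 1·1 = 1
Total = 205.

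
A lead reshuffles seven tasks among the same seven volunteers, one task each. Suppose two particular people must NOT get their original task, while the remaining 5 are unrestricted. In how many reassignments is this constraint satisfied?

3720

Inclusion-exclusion on the 2 forbidden self-matches:
Σ_{j=0}^{2} (-1)^j C(2,j)(7-j)!
= C(2,0)·7! - C(2,1)·6! + C(2,2)·5!
= 5040 - 1440 + 120
= 3720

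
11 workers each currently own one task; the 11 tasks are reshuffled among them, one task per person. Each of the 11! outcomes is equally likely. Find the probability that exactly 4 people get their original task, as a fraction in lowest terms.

103/6720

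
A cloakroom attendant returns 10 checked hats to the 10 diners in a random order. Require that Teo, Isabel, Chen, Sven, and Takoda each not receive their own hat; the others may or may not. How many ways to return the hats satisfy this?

2170680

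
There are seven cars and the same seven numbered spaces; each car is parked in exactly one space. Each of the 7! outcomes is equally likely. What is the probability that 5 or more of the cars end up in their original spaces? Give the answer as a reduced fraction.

11/2520

Favorable outcomes: Σ_{i≥5} C(7,i)·!(7-i) = 21·1 + 7·0 + 1·1 = 22.
Total outcomes: 7! = 5040.
Probability = 22/5040 = 11/2520.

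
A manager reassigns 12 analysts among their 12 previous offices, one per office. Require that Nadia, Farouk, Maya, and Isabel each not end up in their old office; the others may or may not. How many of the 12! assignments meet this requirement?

Let A_j be the event that the j-th constrained one is fixed. By inclusion-exclusion over the 4 events:
Σ_{j=0}^{4} (-1)^j C(4,j)(12-j)!
= C(4,0)·12! - C(4,1)·11! + C(4,2)·10! - C(4,3)·9! + C(4,4)·8!
= 479001600 - 159667200 + 21772800 - 1451520 + 40320
= 339696000

339696000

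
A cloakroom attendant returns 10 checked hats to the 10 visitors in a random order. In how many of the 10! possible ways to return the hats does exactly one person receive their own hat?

Pick the single fixed position: C(10,1) = 10 ways.
The remaining 9 must be deranged: !9 = 133496.
Total: 10 × 133496 = 1334960.

1334960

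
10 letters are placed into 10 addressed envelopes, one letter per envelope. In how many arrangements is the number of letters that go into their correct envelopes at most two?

3337406

Sum C(10,i)·!(10-i) for i = 0..2:
  i=0: C(10,0)·!10 = 1·1334961 = 1334961
  i=1: C(10,1)·!9 = 10·133496 = 1334960
  i=2: C(10,2)·!8 = 45·14833 = 667485
Total = 3337406.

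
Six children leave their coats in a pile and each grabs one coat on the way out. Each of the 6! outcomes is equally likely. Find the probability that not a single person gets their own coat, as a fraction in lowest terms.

53/144

Favorable outcomes: !6 = 265.
Total outcomes: 6! = 720.
Probability = 265/720 = 53/144.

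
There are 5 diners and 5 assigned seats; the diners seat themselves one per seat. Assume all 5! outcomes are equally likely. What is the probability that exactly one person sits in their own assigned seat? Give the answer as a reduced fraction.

3/8

Favorable outcomes: C(5,1)·!4 = 5·9 = 45.
Total outcomes: 5! = 120.
Probability = 45/120 = 3/8.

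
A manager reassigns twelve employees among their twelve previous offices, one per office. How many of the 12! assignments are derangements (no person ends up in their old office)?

The subfactorial !12 = [12!/e] (nearest integer).
12! = 479001600, and 479001600/e ≈ 176214840.93, so !12 = 176214841.

176214841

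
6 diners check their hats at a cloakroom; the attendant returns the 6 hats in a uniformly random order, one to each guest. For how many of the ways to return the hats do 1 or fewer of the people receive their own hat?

529

Sum C(6,i)·!(6-i) for i = 0..1:
  i=0: C(6,0)·!6 = 1·265 = 265
  i=1: C(6,1)·!5 = 6·44 = 264
Total = 529.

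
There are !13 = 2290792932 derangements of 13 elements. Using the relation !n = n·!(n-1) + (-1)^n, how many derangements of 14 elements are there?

!14 = 14·2290792932 + 1 = 32071101049.

32071101049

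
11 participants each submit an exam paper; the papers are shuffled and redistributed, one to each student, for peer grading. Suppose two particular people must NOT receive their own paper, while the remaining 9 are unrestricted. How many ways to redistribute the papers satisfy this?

Let A_j be the event that the j-th constrained one is fixed. By inclusion-exclusion over the 2 events:
Σ_{j=0}^{2} (-1)^j C(2,j)(11-j)!
= C(2,0)·11! - C(2,1)·10! + C(2,2)·9!
= 39916800 - 7257600 + 362880
= 33022080

33022080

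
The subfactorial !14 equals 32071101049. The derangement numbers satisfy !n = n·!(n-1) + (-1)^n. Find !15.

!15 = 15·32071101049 - 1 = 481066515734.

481066515734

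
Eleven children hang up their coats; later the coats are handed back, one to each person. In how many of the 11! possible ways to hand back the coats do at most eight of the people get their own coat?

Sum C(11,i)·!(11-i) for i = 0..8:
  i=0: C(11,0)·!11 = 1·14684570 = 14684570
  i=1: C(11,1)·!10 = 11·1334961 = 14684571
  i=2: C(11,2)·!9 = 55·133496 = 7342280
  i=3: C(11,3)·!8 = 165·14833 = 2447445
  i=4: C(11,4)·!7 = 330·1854 = 611820
  i=5: C(11,5)·!6 = 462·265 = 122430
  i=6: C(11,6)·!5 = 462·44 = 20328
  i=7: C(11,7)·!4 = 330·9 = 2970
  i=8: C(11,8)·!3 = 165·2 = 330
Total = 39916744.

39916744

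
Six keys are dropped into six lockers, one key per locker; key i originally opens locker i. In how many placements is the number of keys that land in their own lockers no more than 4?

# with exactly i fixed is C(6,i)·!(6-i); sum over i=0..4:
  i=0: C(6,0)·!6 = 1·265 = 265
  i=1: C(6,1)·!5 = 6·44 = 264
  i=2: C(6,2)·!4 = 15·9 = 135
  i=3: C(6,3)·!3 = 20·2 = 40
  i=4: C(6,4)·!2 = 15·1 = 15
Total = 719.

719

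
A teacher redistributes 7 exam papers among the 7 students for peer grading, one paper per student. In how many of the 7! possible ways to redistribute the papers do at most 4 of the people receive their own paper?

# with exactly i fixed is C(7,i)·!(7-i); sum over i=0..4:
  i=0: C(7,0)·!7 = 1·1854 = 1854
  i=1: C(7,1)·!6 = 7·265 = 1855
  i=2: C(7,2)·!5 = 21·44 = 924
  i=3: C(7,3)·!4 = 35·9 = 315
  i=4: C(7,4)·!3 = 35·2 = 70
Total = 5018.

5018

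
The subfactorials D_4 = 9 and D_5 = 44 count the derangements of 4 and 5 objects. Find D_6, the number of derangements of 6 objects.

D_6 = (6-1)·(D_5 + D_4) = 5·(44 + 9) = 5·53 = 265.

265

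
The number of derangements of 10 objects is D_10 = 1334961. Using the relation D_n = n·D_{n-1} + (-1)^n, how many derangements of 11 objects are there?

D_11 = 11·1334961 - 1 = 14684570.

14684570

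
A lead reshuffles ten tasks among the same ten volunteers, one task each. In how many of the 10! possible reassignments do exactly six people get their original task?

1890

Choose which 6 of the 10 are fixed: C(10,6) = 210.
The other 4 form a derangement: !4 = 9.
Total: 210 × 9 = 1890.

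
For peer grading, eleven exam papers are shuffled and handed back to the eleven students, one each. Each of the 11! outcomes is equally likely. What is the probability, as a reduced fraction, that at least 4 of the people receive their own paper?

378967/19958400

Favorable outcomes: Σ_{i≥4} C(11,i)·!(11-i) = 330·1854 + 462·265 + 462·44 + 330·9 + 165·2 + 55·1 + 11·0 + 1·1 = 757934.
Total outcomes: 11! = 39916800.
Probability = 757934/39916800 = 378967/19958400.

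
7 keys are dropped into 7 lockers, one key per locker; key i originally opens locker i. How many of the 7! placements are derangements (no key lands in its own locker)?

1854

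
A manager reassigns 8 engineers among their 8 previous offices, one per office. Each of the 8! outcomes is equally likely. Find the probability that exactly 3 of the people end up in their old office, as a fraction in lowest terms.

Favorable outcomes: C(8,3)·!5 = 56·44 = 2464.
Total outcomes: 8! = 40320.
Probability = 2464/40320 = 11/180.

11/180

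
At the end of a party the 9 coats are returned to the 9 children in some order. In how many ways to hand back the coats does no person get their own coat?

Use !n = n·!(n-1) + (-1)^n.
!9 = 9·14833 - 1 = 133496

133496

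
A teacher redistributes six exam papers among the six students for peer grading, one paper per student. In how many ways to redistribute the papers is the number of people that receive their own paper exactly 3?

Pick the 3 fixed positions: C(6,3) = 20 ways.
The remaining 3 must be deranged: !3 = 2.
Total: 20 × 2 = 40.

40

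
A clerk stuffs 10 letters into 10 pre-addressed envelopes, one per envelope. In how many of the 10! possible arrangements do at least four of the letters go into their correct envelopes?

Sum C(10,i)·!(10-i) for i = 4..10:
  i=4: C(10,4)·!6 = 210·265 = 55650
  i=5: C(10,5)·!5 = 252·44 = 11088
  i=6: C(10,6)·!4 = 210·9 = 1890
  i=7: C(10,7)·!3 = 120·2 = 240
  i=8: C(10,8)·!2 = 45·1 = 45
  i=9: C(10,9)·!1 = 10·0 = 0
  i=10: C(10,10)·!0 = 1·1 = 1
Total = 68914.

68914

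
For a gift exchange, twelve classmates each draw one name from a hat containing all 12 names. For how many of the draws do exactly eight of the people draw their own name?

4455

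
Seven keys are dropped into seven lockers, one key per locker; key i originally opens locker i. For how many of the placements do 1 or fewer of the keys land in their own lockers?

# with exactly i fixed is C(7,i)·!(7-i); sum over i=0..1:
  i=0: C(7,0)·!7 = 1·1854 = 1854
  i=1: C(7,1)·!6 = 7·265 = 1855
Total = 3709.

3709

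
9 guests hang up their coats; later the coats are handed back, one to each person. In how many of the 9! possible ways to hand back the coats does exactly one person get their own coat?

133497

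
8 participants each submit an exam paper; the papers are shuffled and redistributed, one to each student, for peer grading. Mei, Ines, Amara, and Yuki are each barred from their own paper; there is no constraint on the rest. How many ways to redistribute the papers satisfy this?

24024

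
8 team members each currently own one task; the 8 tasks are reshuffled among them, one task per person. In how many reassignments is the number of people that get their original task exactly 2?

7420

Choose which 2 of the 8 are fixed: C(8,2) = 28.
The remaining 6 must be deranged: !6 = 265.
Total: 28 × 265 = 7420.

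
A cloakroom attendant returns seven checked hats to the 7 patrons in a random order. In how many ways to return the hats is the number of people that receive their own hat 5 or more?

# with exactly i fixed is C(7,i)·!(7-i); sum over i=5..7:
  i=5: C(7,5)·!2 = 21·1 = 21
  i=6: C(7,6)·!1 = 7·0 = 0
  i=7: C(7,7)·!0 = 1·1 = 1
Total = 22.

22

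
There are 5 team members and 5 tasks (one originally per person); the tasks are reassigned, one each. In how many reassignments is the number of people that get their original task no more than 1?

89

Sum C(5,i)·!(5-i) for i = 0..1:
  i=0: C(5,0)·!5 = 1·44 = 44
  i=1: C(5,1)·!4 = 5·9 = 45
Total = 89.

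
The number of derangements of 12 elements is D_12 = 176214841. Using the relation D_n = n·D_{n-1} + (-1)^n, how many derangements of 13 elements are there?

2290792932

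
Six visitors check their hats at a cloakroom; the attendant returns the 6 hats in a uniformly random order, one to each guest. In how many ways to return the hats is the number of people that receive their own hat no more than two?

Sum C(6,i)·!(6-i) for i = 0..2:
  i=0: C(6,0)·!6 = 1·265 = 265
  i=1: C(6,1)·!5 = 6·44 = 264
  i=2: C(6,2)·!4 = 15·9 = 135
Total = 664.

664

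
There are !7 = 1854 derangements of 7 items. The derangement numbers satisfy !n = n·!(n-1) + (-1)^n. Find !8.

14833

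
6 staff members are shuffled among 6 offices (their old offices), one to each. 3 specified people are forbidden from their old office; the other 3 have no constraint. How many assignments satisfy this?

426

Inclusion-exclusion on the 3 forbidden self-matches:
Σ_{j=0}^{3} (-1)^j C(3,j)(6-j)!
= C(3,0)·6! - C(3,1)·5! + C(3,2)·4! - C(3,3)·3!
= 720 - 360 + 72 - 6
= 426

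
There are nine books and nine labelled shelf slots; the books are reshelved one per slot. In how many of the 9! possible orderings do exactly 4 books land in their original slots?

5544

Choose which 4 of the 9 are fixed: C(9,4) = 126.
The remaining 5 must be deranged: !5 = 44.
Total: 126 × 44 = 5544.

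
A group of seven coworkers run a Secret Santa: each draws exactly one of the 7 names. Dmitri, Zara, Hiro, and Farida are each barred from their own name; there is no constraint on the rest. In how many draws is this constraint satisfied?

Inclusion-exclusion on the 4 forbidden self-matches:
Σ_{j=0}^{4} (-1)^j C(4,j)(7-j)!
= C(4,0)·7! - C(4,1)·6! + C(4,2)·5! - C(4,3)·4! + C(4,4)·3!
= 5040 - 2880 + 720 - 96 + 6
= 2790

2790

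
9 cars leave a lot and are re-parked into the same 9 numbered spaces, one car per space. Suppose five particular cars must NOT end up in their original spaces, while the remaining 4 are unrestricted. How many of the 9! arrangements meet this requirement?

205056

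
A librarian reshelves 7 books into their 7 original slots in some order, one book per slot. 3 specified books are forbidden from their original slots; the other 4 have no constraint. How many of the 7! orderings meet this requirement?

Inclusion-exclusion on the 3 forbidden self-matches:
Σ_{j=0}^{3} (-1)^j C(3,j)(7-j)!
= C(3,0)·7! - C(3,1)·6! + C(3,2)·5! - C(3,3)·4!
= 5040 - 2160 + 360 - 24
= 3216

3216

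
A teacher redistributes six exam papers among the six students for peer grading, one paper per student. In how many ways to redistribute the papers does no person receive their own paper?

265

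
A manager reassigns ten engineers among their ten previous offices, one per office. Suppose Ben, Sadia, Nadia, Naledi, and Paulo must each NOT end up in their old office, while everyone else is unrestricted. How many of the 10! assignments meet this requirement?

2170680

Let A_j be the event that the j-th constrained one is fixed. By inclusion-exclusion over the 5 events:
Σ_{j=0}^{5} (-1)^j C(5,j)(10-j)!
= C(5,0)·10! - C(5,1)·9! + C(5,2)·8! - C(5,3)·7! + C(5,4)·6! - C(5,5)·5!
= 3628800 - 1814400 + 403200 - 50400 + 3600 - 120
= 2170680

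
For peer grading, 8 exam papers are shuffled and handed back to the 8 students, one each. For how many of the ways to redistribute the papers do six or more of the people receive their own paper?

29

Sum C(8,i)·!(8-i) for i = 6..8:
  i=6: C(8,6)·!2 = 28·1 = 28
  i=7: C(8,7)·!1 = 8·0 = 0
  i=8: C(8,8)·!0 = 1·1 = 1
Total = 29.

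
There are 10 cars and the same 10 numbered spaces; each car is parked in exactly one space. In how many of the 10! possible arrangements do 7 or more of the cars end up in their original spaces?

286

# with exactly i fixed is C(10,i)·!(10-i); sum over i=7..10:
  i=7: C(10,7)·!3 = 120·2 = 240
  i=8: C(10,8)·!2 = 45·1 = 45
  i=9: C(10,9)·!1 = 10·0 = 0
  i=10: C(10,10)·!0 = 1·1 = 1
Total = 286.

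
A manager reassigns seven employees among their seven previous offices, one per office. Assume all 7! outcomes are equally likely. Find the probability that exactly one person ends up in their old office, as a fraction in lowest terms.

53/144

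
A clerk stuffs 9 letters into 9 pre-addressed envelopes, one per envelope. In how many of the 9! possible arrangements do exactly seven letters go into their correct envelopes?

36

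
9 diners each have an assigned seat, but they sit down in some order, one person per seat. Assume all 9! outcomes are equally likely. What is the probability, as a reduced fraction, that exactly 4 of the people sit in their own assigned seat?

Favorable outcomes: C(9,4)·!5 = 126·44 = 5544.
Total outcomes: 9! = 362880.
Probability = 5544/362880 = 11/720.

11/720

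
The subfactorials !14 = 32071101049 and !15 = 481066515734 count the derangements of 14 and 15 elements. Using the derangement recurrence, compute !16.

!16 = (16-1)·(!15 + !14) = 15·(481066515734 + 32071101049) = 15·513137616783 = 7697064251745.

7697064251745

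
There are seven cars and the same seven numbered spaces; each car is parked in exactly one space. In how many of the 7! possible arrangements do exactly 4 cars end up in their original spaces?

Choose which 4 of the 7 are fixed: C(7,4) = 35.
The other 3 form a derangement: !3 = 2.
Total: 35 × 2 = 70.

70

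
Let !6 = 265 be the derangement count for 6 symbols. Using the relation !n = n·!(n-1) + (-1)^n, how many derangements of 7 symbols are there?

1854

!7 = 7·265 - 1 = 1854.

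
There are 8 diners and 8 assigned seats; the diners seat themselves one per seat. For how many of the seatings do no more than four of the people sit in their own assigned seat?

40179

# with exactly i fixed is C(8,i)·!(8-i); sum over i=0..4:
  i=0: C(8,0)·!8 = 1·14833 = 14833
  i=1: C(8,1)·!7 = 8·1854 = 14832
  i=2: C(8,2)·!6 = 28·265 = 7420
  i=3: C(8,3)·!5 = 56·44 = 2464
  i=4: C(8,4)·!4 = 70·9 = 630
Total = 40179.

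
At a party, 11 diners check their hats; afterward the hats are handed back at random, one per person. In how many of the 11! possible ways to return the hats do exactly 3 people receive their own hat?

2447445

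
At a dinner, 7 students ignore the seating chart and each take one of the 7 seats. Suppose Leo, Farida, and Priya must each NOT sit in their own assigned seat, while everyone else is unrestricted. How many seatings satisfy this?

Let A_j be the event that the j-th constrained one is fixed. By inclusion-exclusion over the 3 events:
Σ_{j=0}^{3} (-1)^j C(3,j)(7-j)!
= C(3,0)·7! - C(3,1)·6! + C(3,2)·5! - C(3,3)·4!
= 5040 - 2160 + 360 - 24
= 3216

3216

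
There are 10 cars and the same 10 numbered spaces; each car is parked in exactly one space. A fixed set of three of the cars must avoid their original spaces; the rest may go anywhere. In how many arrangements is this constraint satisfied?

Let A_j be the event that the j-th constrained one is fixed. By inclusion-exclusion over the 3 events:
Σ_{j=0}^{3} (-1)^j C(3,j)(10-j)!
= C(3,0)·10! - C(3,1)·9! + C(3,2)·8! - C(3,3)·7!
= 3628800 - 1088640 + 120960 - 5040
= 2656080

2656080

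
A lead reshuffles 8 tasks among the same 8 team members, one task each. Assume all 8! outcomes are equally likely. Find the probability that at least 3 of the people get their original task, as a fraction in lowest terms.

647/8064

Favorable outcomes: Σ_{i≥3} C(8,i)·!(8-i) = 56·44 + 70·9 + 56·2 + 28·1 + 8·0 + 1·1 = 3235.
Total outcomes: 8! = 40320.
Probability = 3235/40320 = 647/8064.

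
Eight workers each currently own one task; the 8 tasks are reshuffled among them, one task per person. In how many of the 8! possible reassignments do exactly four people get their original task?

Pick the 4 fixed positions: C(8,4) = 70 ways.
The other 4 form a derangement: !4 = 9.
Total: 70 × 9 = 630.

630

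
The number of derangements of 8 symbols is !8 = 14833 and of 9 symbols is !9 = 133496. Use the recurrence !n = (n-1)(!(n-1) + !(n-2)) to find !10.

1334961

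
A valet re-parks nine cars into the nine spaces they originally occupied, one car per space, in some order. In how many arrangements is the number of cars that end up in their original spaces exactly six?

168

Pick the 6 fixed positions: C(9,6) = 84 ways.
The remaining 3 must be deranged: !3 = 2.
Total: 84 × 2 = 168.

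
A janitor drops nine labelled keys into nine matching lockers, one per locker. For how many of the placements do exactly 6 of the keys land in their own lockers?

168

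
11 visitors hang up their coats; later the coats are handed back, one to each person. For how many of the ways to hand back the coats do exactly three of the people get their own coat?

2447445

Choose which 3 of the 11 are fixed: C(11,3) = 165.
The other 8 form a derangement: !8 = 14833.
Total: 165 × 14833 = 2447445.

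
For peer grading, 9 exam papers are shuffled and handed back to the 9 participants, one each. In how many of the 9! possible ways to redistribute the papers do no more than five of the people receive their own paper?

362675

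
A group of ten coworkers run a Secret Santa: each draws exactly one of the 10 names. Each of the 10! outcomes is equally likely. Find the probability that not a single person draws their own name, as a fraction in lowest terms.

Favorable outcomes: !10 = 1334961.
Total outcomes: 10! = 3628800.
Probability = 1334961/3628800 = 16481/44800.

16481/44800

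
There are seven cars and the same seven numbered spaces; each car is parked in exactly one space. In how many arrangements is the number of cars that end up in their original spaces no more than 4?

# with exactly i fixed is C(7,i)·!(7-i); sum over i=0..4:
  i=0: C(7,0)·!7 = 1·1854 = 1854
  i=1: C(7,1)·!6 = 7·265 = 1855
  i=2: C(7,2)·!5 = 21·44 = 924
  i=3: C(7,3)·!4 = 35·9 = 315
  i=4: C(7,4)·!3 = 35·2 = 70
Total = 5018.

5018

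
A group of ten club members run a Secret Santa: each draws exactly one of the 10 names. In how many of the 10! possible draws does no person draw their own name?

!10 = 10! · Σ_{k=0}^{10} (-1)^k/k!
= 10! - 10!/1! + 10!/2! - 10!/3! + 10!/4! - 10!/5! + 10!/6! - 10!/7! + 10!/8! - 10!/9! + 10!/10!
= 3628800 - 3628800 + 1814400 - 604800 + 151200 - 30240 + 5040 - 720 + 90 - 10 + 1
= 1334961

1334961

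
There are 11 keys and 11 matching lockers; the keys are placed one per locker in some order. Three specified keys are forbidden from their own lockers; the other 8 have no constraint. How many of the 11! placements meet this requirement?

Let A_j be the event that the j-th constrained one is fixed. By inclusion-exclusion over the 3 events:
Σ_{j=0}^{3} (-1)^j C(3,j)(11-j)!
= C(3,0)·11! - C(3,1)·10! + C(3,2)·9! - C(3,3)·8!
= 39916800 - 10886400 + 1088640 - 40320
= 30078720

30078720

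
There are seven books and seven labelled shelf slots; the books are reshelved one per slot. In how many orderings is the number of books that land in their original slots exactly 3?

Pick the 3 fixed positions: C(7,3) = 35 ways.
The remaining 4 must be deranged: !4 = 9.
Total: 35 × 9 = 315.

315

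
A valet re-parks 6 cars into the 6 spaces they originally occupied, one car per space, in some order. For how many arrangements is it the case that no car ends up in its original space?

By inclusion-exclusion, !6 = Σ (-1)^k · 6!/k! for k=0..6
= 6! - 6!/1! + 6!/2! - 6!/3! + 6!/4! - 6!/5! + 6!/6!
= 720 - 720 + 360 - 120 + 30 - 6 + 1
= 265

265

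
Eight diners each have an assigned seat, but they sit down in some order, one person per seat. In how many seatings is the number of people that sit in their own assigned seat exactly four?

Pick the 4 fixed positions: C(8,4) = 70 ways.
The remaining 4 must be deranged: !4 = 9.
Total: 70 × 9 = 630.

630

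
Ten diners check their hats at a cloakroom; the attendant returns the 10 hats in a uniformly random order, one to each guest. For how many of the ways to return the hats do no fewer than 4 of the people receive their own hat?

68914

Sum C(10,i)·!(10-i) for i = 4..10:
  i=4: C(10,4)·!6 = 210·265 = 55650
  i=5: C(10,5)·!5 = 252·44 = 11088
  i=6: C(10,6)·!4 = 210·9 = 1890
  i=7: C(10,7)·!3 = 120·2 = 240
  i=8: C(10,8)·!2 = 45·1 = 45
  i=9: C(10,9)·!1 = 10·0 = 0
  i=10: C(10,10)·!0 = 1·1 = 1
Total = 68914.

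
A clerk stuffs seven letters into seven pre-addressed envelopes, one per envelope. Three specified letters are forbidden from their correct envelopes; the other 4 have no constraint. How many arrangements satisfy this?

Inclusion-exclusion on the 3 forbidden self-matches:
Σ_{j=0}^{3} (-1)^j C(3,j)(7-j)!
= C(3,0)·7! - C(3,1)·6! + C(3,2)·5! - C(3,3)·4!
= 5040 - 2160 + 360 - 24
= 3216

3216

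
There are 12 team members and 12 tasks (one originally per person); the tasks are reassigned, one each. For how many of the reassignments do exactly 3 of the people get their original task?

29369120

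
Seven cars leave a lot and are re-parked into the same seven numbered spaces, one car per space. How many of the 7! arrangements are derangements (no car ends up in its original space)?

1854

Use !n = (n-1)(!(n-1) + !(n-2)).
!7 = 6·(265 + 44) = 6·309 = 1854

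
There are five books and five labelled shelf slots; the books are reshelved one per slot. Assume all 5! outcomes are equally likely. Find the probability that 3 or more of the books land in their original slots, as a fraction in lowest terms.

11/120

Favorable outcomes: Σ_{i≥3} C(5,i)·!(5-i) = 10·1 + 5·0 + 1·1 = 11.
Total outcomes: 5! = 120.
Probability = 11/120 = 11/120.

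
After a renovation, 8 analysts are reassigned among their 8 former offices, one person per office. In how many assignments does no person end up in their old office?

14833

The subfactorial !8 = [8!/e] (nearest integer).
8! = 40320, and 40320/e ≈ 14832.90, so !8 = 14833.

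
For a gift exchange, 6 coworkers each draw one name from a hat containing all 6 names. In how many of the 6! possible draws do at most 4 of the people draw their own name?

719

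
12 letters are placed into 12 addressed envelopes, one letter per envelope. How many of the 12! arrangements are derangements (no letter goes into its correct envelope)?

176214841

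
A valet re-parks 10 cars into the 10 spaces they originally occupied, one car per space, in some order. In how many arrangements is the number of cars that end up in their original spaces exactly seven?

Choose which 7 of the 10 are fixed: C(10,7) = 120.
The remaining 3 must be deranged: !3 = 2.
Total: 120 × 2 = 240.

240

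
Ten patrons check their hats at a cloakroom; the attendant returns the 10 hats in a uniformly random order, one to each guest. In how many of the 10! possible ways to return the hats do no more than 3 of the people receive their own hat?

3559886

# with exactly i fixed is C(10,i)·!(10-i); sum over i=0..3:
  i=0: C(10,0)·!10 = 1·1334961 = 1334961
  i=1: C(10,1)·!9 = 10·133496 = 1334960
  i=2: C(10,2)·!8 = 45·14833 = 667485
  i=3: C(10,3)·!7 = 120·1854 = 222480
Total = 3559886.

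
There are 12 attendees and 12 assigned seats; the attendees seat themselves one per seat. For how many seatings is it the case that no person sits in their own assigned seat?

The number of derangements of 12 is !12 = Σ_{k=0}^{12} (-1)^k·12!/k!
= 12! - 12!/1! + 12!/2! - 12!/3! + 12!/4! - 12!/5! + 12!/6! - 12!/7! + 12!/8! - 12!/9! + 12!/10! - 12!/11! + 12!/12!
= 479001600 - 479001600 + 239500800 - 79833600 + 19958400 - 3991680 + 665280 - 95040 + 11880 - 1320 + 132 - 12 + 1
= 176214841

176214841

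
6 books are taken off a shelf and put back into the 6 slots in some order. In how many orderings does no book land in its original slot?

265

The number of derangements of 6 is !6 = Σ_{k=0}^{6} (-1)^k·6!/k!
= 6! - 6!/1! + 6!/2! - 6!/3! + 6!/4! - 6!/5! + 6!/6!
= 720 - 720 + 360 - 120 + 30 - 6 + 1
= 265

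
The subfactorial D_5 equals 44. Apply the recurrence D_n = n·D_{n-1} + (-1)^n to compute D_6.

265

D_6 = 6·44 + 1 = 265.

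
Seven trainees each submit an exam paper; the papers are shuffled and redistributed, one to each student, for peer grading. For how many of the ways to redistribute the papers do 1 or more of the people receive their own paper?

# with exactly i fixed is C(7,i)·!(7-i); sum over i=1..7:
  i=1: C(7,1)·!6 = 7·265 = 1855
  i=2: C(7,2)·!5 = 21·44 = 924
  i=3: C(7,3)·!4 = 35·9 = 315
  i=4: C(7,4)·!3 = 35·2 = 70
  i=5: C(7,5)·!2 = 21·1 = 21
  i=6: C(7,6)·!1 = 7·0 = 0
  i=7: C(7,7)·!0 = 1·1 = 1
Total = 3186.

3186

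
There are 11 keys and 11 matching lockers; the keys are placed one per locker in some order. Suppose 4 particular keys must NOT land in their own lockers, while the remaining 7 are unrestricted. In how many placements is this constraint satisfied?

27422640

Let A_j be the event that the j-th constrained one is fixed. By inclusion-exclusion over the 4 events:
Σ_{j=0}^{4} (-1)^j C(4,j)(11-j)!
= C(4,0)·11! - C(4,1)·10! + C(4,2)·9! - C(4,3)·8! + C(4,4)·7!
= 39916800 - 14515200 + 2177280 - 161280 + 5040
= 27422640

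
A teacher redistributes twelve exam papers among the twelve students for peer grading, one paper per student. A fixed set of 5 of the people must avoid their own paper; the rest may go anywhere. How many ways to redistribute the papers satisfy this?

312273360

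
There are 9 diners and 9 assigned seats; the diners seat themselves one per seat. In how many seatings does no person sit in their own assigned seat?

Use !n = n·!(n-1) + (-1)^n.
!9 = 9·14833 - 1 = 133496

133496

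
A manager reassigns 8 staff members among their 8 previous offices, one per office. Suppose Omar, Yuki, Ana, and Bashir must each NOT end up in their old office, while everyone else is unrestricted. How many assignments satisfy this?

24024

Inclusion-exclusion on the 4 forbidden self-matches:
Σ_{j=0}^{4} (-1)^j C(4,j)(8-j)!
= C(4,0)·8! - C(4,1)·7! + C(4,2)·6! - C(4,3)·5! + C(4,4)·4!
= 40320 - 20160 + 4320 - 480 + 24
= 24024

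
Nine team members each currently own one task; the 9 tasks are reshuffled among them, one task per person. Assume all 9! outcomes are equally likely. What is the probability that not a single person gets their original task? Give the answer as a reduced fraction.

16687/45360

Favorable outcomes: !9 = 133496.
Total outcomes: 9! = 362880.
Probability = 133496/362880 = 16687/45360.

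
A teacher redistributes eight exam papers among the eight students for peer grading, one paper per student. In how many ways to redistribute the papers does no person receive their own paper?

Recurrence: !8 = 7·(!7 + !6).
!8 = 7·(1854 + 265) = 7·2119 = 14833

14833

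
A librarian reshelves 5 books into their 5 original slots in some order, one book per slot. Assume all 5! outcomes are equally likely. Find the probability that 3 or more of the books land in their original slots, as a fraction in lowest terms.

Favorable outcomes: Σ_{i≥3} C(5,i)·!(5-i) = 10·1 + 5·0 + 1·1 = 11.
Total outcomes: 5! = 120.
Probability = 11/120 = 11/120.

11/120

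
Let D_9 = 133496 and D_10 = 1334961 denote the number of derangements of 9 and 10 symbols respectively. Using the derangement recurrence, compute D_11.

14684570

D_11 = (11-1)·(D_10 + D_9) = 10·(1334961 + 133496) = 10·1468457 = 14684570.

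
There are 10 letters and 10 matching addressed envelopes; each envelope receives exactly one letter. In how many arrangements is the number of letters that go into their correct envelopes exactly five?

Pick the 5 fixed positions: C(10,5) = 252 ways.
The other 5 form a derangement: !5 = 44.
Total: 252 × 44 = 11088.

11088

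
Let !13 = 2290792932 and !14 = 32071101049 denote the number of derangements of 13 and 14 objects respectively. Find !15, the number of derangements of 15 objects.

481066515734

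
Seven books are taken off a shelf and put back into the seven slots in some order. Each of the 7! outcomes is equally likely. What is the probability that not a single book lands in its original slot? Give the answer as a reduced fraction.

103/280

Favorable outcomes: !7 = 1854.
Total outcomes: 7! = 5040.
Probability = 1854/5040 = 103/280.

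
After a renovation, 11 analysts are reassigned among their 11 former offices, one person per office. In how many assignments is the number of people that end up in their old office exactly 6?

Choose which 6 of the 11 are fixed: C(11,6) = 462.
The other 5 form a derangement: !5 = 44.
Total: 462 × 44 = 20328.

20328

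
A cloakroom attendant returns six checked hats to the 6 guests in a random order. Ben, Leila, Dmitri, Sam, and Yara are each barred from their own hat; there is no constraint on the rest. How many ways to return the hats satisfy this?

309

Inclusion-exclusion on the 5 forbidden self-matches:
Σ_{j=0}^{5} (-1)^j C(5,j)(6-j)!
= C(5,0)·6! - C(5,1)·5! + C(5,2)·4! - C(5,3)·3! + C(5,4)·2! - C(5,5)·1!
= 720 - 600 + 240 - 60 + 10 - 1
= 309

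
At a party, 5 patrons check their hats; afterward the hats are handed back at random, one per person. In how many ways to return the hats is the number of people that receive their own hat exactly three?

Pick the 3 fixed positions: C(5,3) = 10 ways.
The other 2 form a derangement: !2 = 1.
Total: 10 × 1 = 10.

10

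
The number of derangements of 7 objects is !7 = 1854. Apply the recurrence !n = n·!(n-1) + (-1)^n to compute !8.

14833

!8 = 8·1854 + 1 = 14833.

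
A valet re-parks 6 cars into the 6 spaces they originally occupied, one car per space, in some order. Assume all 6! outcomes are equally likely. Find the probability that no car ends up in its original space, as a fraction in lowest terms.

Favorable outcomes: !6 = 265.
Total outcomes: 6! = 720.
Probability = 265/720 = 53/144.

53/144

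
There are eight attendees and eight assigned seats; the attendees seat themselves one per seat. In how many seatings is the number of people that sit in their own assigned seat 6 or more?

Sum C(8,i)·!(8-i) for i = 6..8:
  i=6: C(8,6)·!2 = 28·1 = 28
  i=7: C(8,7)·!1 = 8·0 = 0
  i=8: C(8,8)·!0 = 1·1 = 1
Total = 29.

29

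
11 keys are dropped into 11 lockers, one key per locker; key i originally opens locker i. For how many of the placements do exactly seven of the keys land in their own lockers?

2970

Pick the 7 fixed positions: C(11,7) = 330 ways.
The remaining 4 must be deranged: !4 = 9.
Total: 330 × 9 = 2970.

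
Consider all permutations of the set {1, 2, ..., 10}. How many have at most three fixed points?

3559886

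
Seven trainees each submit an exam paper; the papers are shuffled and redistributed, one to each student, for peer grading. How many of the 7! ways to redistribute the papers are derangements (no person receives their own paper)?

1854

The subfactorial !7 = [7!/e] (nearest integer).
7! = 5040, and 5040/e ≈ 1854.11, so !7 = 1854.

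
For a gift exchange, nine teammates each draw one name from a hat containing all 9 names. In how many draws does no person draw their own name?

133496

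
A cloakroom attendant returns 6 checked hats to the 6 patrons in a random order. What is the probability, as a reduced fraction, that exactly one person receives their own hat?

11/30

Favorable outcomes: C(6,1)·!5 = 6·44 = 264.
Total outcomes: 6! = 720.
Probability = 264/720 = 11/30.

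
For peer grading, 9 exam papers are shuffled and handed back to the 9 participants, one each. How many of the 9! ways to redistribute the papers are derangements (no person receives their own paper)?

The number of derangements of 9 is !9 = Σ_{k=0}^{9} (-1)^k·9!/k!
= 9! - 9!/1! + 9!/2! - 9!/3! + 9!/4! - 9!/5! + 9!/6! - 9!/7! + 9!/8! - 9!/9!
= 362880 - 362880 + 181440 - 60480 + 15120 - 3024 + 504 - 72 + 9 - 1
= 133496

133496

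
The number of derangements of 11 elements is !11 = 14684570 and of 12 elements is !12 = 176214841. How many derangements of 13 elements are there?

2290792932

!13 = (13-1)·(!12 + !11) = 12·(176214841 + 14684570) = 12·190899411 = 2290792932.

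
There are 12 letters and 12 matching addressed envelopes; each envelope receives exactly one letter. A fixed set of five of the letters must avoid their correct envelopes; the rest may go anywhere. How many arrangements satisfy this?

Let A_j be the event that the j-th constrained one is fixed. By inclusion-exclusion over the 5 events:
Σ_{j=0}^{5} (-1)^j C(5,j)(12-j)!
= C(5,0)·12! - C(5,1)·11! + C(5,2)·10! - C(5,3)·9! + C(5,4)·8! - C(5,5)·7!
= 479001600 - 199584000 + 36288000 - 3628800 + 201600 - 5040
= 312273360

312273360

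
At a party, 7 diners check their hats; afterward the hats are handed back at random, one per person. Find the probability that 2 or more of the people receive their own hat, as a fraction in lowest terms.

Favorable outcomes: Σ_{i≥2} C(7,i)·!(7-i) = 21·44 + 35·9 + 35·2 + 21·1 + 7·0 + 1·1 = 1331.
Total outcomes: 7! = 5040.
Probability = 1331/5040 = 1331/5040.

1331/5040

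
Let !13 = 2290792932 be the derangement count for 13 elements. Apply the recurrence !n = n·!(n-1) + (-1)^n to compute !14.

!14 = 14·2290792932 + 1 = 32071101049.

32071101049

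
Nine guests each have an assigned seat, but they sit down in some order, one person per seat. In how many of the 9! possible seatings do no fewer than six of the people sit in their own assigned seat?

205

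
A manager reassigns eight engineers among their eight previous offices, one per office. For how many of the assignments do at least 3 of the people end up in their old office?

3235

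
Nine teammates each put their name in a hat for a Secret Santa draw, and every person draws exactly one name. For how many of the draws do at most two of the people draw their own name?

333737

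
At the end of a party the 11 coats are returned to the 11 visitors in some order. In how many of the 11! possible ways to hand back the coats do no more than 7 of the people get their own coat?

39916414

Sum C(11,i)·!(11-i) for i = 0..7:
  i=0: C(11,0)·!11 = 1·14684570 = 14684570
  i=1: C(11,1)·!10 = 11·1334961 = 14684571
  i=2: C(11,2)·!9 = 55·133496 = 7342280
  i=3: C(11,3)·!8 = 165·14833 = 2447445
  i=4: C(11,4)·!7 = 330·1854 = 611820
  i=5: C(11,5)·!6 = 462·265 = 122430
  i=6: C(11,6)·!5 = 462·44 = 20328
  i=7: C(11,7)·!4 = 330·9 = 2970
Total = 39916414.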